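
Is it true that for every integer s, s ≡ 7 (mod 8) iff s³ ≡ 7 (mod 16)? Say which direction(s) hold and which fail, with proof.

Only the reverse direction holds.

(⇒) This fails: take s = 15. Then 15 ≡ 7 (mod 8), but 15³ = 3375 ≡ 15 (mod 16), not 7.

(⇐) Conversely, the residues r modulo 16 with r³ ≡ 7 (mod 16) are exactly {7}, and each is ≡ 7 (mod 8).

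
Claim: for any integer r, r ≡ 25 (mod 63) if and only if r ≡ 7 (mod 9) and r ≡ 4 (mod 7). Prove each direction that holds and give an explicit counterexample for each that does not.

The biconditional holds.

(→) Suppose r ≡ 25 (mod 63); write r = 63j + 25. Since 9 ∣ 63, reducing mod 9 gives r ≡ 25 ≡ 7 (mod 9); since 7 ∣ 63, reducing mod 7 gives r ≡ 25 ≡ 4 (mod 7).

(←) Conversely, if r ≡ 7 (mod 9) and r ≡ 4 (mod 7), then by the Chinese remainder theorem r ≡ 25 (mod 63). This is exactly r ≡ 25 (mod 63).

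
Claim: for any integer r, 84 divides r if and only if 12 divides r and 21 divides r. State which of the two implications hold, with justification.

(⟸) Suppose 12 ∣ r and 21 ∣ r. Any common multiple of 12 and 21 is a multiple of their lcm; here lcm(12, 21) = 12·21/gcd(12, 21) = 252/3 = 84, so 84 ∣ r.

(⟹) If 84 ∣ r, write r = 84q. Since 84 = 7·12, r = 12·(7q), so 12 ∣ r; and since 84 = 4·21, r = 21·(4q), so 21 ∣ r.

Both directions hold; the statement is true.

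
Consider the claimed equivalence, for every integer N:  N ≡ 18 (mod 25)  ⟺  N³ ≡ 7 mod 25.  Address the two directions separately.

(⇒) Suppose N ≡ 18 (mod 25). Write N = 25j + 18. Then (25j + 18)³ = 15625j³ + 33750j² + 24300j + 5832 = 25(625j³ + 1350j² + 972j + 233) + 7, so N³ ≡ 7 (mod 25).

(⇐) Conversely, suppose N³ ≡ 7 (mod 25). The only residue r in {0, …, 24} with r³ ≡ 7 (mod 25) is r = 18, so N ≡ 18 (mod 25).

The biconditional holds.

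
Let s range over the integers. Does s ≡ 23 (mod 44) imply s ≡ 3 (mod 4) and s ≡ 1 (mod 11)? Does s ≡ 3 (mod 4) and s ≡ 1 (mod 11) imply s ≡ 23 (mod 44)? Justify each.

[⇐] If s ≡ 3 (mod 4) and s ≡ 1 (mod 11), then by the Chinese remainder theorem s ≡ 23 (mod 44). This is exactly s ≡ 23 (mod 44).

[⇒] Suppose s ≡ 23 (mod 44); write s = 44j + 23. Since 4 ∣ 44, reducing mod 4 gives s ≡ 23 ≡ 3 (mod 4); since 11 ∣ 44, reducing mod 11 gives s ≡ 23 ≡ 1 (mod 11).

Both directions hold.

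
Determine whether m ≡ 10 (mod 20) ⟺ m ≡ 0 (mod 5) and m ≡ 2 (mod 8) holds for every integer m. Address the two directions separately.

(⇒) fails; (⇐) holds.

Converse. If m ≡ 0 (mod 5) and m ≡ 2 (mod 8), then by the Chinese remainder theorem m ≡ 10 (mod 40). Since 10 ≡ 10 (mod 20) and 20 ∣ 40, we get m ≡ 10 (mod 20).

Forward direction. This fails: m = 30 gives 30 ≡ 10 (mod 20) but 30 ≡ 6 (mod 8), so the conjunction on the right does not hold.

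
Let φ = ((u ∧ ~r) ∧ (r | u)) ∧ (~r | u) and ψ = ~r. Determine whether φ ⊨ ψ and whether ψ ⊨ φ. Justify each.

Only the forward direction holds.

(→) Assume the antecedent. If u is true, the antecedent forces (u = T, r = F), and ~r holds there. If u is false, the antecedent cannot hold. Either way ~r holds.

(←) This fails. Under u = F, r = F, the left side is false but the right side is true.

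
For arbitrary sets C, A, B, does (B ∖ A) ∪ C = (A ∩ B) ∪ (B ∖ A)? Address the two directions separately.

Both inclusions fail.

(⊆) This inclusion fails. Take C = {1}, A = ∅, B = ∅; then 1 ∈ (B ∖ A) ∪ C but 1 ∉ (A ∩ B) ∪ (B ∖ A).

(⊇) This inclusion fails. Take C = ∅, A = {1}, B = {1}; then 1 ∈ (A ∩ B) ∪ (B ∖ A) but 1 ∉ (B ∖ A) ∪ C.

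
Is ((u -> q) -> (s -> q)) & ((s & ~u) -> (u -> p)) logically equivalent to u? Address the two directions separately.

The forward direction fails; the converse holds.

(⇐) Assume the antecedent. If u is true, the consequent reduces to true regardless of the other variables. If u is false, the antecedent cannot hold. Either way the consequent holds.

(⇒) This fails. Under p = F, q = F, s = F, u = F, the left side is true but the right side is false.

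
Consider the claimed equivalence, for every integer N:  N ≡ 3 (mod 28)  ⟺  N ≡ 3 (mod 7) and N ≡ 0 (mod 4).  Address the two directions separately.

Forward direction. This fails: N = 3 gives 3 ≡ 3 (mod 28) but 3 ≡ 3 (mod 4), so the conjunction on the right does not hold.

Converse. This fails: N = 24 satisfies both congruences on the right (24 ≡ 3 mod 7 and 24 ≡ 0 mod 4) yet 24 ≡ 24 (mod 28), not 3.

Both directions fail.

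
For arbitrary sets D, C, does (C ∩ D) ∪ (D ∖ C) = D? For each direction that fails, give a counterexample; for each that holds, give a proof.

Both inclusions hold; the sets are equal.

(⟹) Let x ∈ (C ∩ D) ∪ (D ∖ C). Then either x ∈ D and x ∉ C; or x ∈ D ∩ C. In each case x ∈ D, so (C ∩ D) ∪ (D ∖ C) ⊆ D.

(⟸) Let x ∈ D. Then either x ∈ D and x ∉ C; or x ∈ D ∩ C. In each case x ∈ (C ∩ D) ∪ (D ∖ C), so D ⊆ (C ∩ D) ∪ (D ∖ C).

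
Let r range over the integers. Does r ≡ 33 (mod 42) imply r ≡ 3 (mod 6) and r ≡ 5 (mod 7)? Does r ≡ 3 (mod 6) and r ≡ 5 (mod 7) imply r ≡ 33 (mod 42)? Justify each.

Both implications hold.

[⇒] Suppose r ≡ 33 (mod 42); write r = 42j + 33. Since 6 ∣ 42, reducing mod 6 gives r ≡ 33 ≡ 3 (mod 6); since 7 ∣ 42, reducing mod 7 gives r ≡ 33 ≡ 5 (mod 7).

[⇐] Conversely, if r ≡ 3 (mod 6) and r ≡ 5 (mod 7), then by the Chinese remainder theorem r ≡ 33 (mod 42). This is exactly r ≡ 33 (mod 42).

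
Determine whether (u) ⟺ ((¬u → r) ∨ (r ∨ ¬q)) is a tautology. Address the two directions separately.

Only the forward implication holds.

(⇒) Assume the antecedent. If u is true, (¬u → r) ∨ (r ∨ ¬q) reduces to true regardless of the other variables. If u is false, the antecedent cannot hold. Either way (¬u → r) ∨ (r ∨ ¬q) holds.

(⇐) This fails. Under u = F, q = F, r = F, the left side is false but the right side is true.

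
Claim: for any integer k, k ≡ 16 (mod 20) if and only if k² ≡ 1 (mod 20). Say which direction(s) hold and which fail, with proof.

(⟹) This fails: take k = 16. Then 16 ≡ 16 (mod 20), but 16² = 256 ≡ 16 (mod 20), not 1.

(⟸) This fails: take k = 1. Then 1² = 1 ≡ 1 (mod 20), yet 1 ≡ 1 (mod 20), not 16.

Both directions fail.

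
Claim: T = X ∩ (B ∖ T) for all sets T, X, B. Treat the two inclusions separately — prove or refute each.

Both inclusions fail.

Forward inclusion. This inclusion fails. Take T = {1}, X = ∅, B = ∅; then 1 ∈ T but 1 ∉ X ∩ (B ∖ T).

Reverse inclusion. This inclusion fails. Take T = ∅, X = {1}, B = {1}; then 1 ∈ X ∩ (B ∖ T) but 1 ∉ T.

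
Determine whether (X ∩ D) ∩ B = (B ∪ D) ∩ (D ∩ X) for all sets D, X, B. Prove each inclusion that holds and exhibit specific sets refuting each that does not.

The sets are not equal: only the forward inclusion holds.

(⟹) Let x ∈ (X ∩ D) ∩ B. Then x ∈ D ∩ X ∩ B, from which x ∈ (B ∪ D) ∩ (D ∩ X).

(⟸) This inclusion fails. Take D = {1}, X = {1}, B = ∅; then 1 ∈ (B ∪ D) ∩ (D ∩ X) but 1 ∉ (X ∩ D) ∩ B.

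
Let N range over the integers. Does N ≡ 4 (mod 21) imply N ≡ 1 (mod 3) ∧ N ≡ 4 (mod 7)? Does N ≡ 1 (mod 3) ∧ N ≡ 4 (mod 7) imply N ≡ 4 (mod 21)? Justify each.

[⇐] If N ≡ 1 (mod 3) and N ≡ 4 (mod 7), then by the Chinese remainder theorem N ≡ 4 (mod 21). This is exactly N ≡ 4 (mod 21).

[⇒] Suppose N ≡ 4 (mod 21); write N = 21j + 4. Since 3 ∣ 21, reducing mod 3 gives N ≡ 4 ≡ 1 (mod 3); since 7 ∣ 21, reducing mod 7 gives N ≡ 4 (mod 7).

Both implications hold.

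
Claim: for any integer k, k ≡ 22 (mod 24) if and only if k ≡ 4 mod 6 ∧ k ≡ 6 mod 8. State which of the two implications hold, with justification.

Equivalent; both directions hold.

(⇐) If k ≡ 4 (mod 6) and k ≡ 6 (mod 8), then by the Chinese remainder theorem k ≡ 22 (mod 24). This is exactly k ≡ 22 (mod 24).

(⇒) Suppose k ≡ 22 (mod 24); write k = 24j + 22. Since 6 ∣ 24, reducing mod 6 gives k ≡ 22 ≡ 4 (mod 6); since 8 ∣ 24, reducing mod 8 gives k ≡ 22 ≡ 6 (mod 8).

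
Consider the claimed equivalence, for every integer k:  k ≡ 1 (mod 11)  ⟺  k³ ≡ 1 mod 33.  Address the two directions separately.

Only the reverse direction holds.

Forward direction. This fails: take k = 12. Then 12 ≡ 1 (mod 11), but 12³ = 1728 ≡ 12 (mod 33), not 1.

Converse. The residues r modulo 33 with r³ ≡ 1 (mod 33) are exactly {1}, and each is ≡ 1 (mod 11).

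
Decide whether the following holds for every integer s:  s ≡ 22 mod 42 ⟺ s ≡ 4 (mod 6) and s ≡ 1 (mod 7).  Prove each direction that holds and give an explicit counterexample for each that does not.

Both directions hold.

Forward direction. Suppose s ≡ 22 (mod 42); write s = 42j + 22. Since 6 ∣ 42, reducing mod 6 gives s ≡ 22 ≡ 4 (mod 6); since 7 ∣ 42, reducing mod 7 gives s ≡ 22 ≡ 1 (mod 7).

Converse. If s ≡ 4 (mod 6) and s ≡ 1 (mod 7), then by the Chinese remainder theorem s ≡ 22 (mod 42). This is exactly s ≡ 22 (mod 42).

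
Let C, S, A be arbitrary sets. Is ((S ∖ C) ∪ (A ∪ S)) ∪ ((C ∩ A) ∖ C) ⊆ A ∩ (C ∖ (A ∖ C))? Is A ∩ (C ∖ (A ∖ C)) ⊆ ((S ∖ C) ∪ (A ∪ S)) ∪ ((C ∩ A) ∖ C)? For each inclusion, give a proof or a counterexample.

(⊇) Let x ∈ A ∩ (C ∖ (A ∖ C)). Then either x ∈ C ∩ A and x ∉ S; or x ∈ C ∩ S ∩ A. In each case x ∈ ((S ∖ C) ∪ (A ∪ S)) ∪ ((C ∩ A) ∖ C), so A ∩ (C ∖ (A ∖ C)) ⊆ ((S ∖ C) ∪ (A ∪ S)) ∪ ((C ∩ A) ∖ C).

(⊆) This inclusion fails. Take C = ∅, S = {1}, A = ∅; then 1 ∈ ((S ∖ C) ∪ (A ∪ S)) ∪ ((C ∩ A) ∖ C) but 1 ∉ A ∩ (C ∖ (A ∖ C)).

(⊆) fails; (⊇) holds.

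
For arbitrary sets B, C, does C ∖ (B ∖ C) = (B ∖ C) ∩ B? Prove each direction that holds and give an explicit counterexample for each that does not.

Neither inclusion holds.

(⊆) This inclusion fails. Take B = ∅, C = {1}; then 1 ∈ C ∖ (B ∖ C) but 1 ∉ (B ∖ C) ∩ B.

(⊇) This inclusion fails. Take B = {1}, C = ∅; then 1 ∈ (B ∖ C) ∩ B but 1 ∉ C ∖ (B ∖ C).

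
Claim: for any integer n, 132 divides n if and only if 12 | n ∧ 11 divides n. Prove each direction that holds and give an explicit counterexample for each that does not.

(→) If 132 ∣ n, write n = 132q. Since 132 = 11·12, n = 12·(11q), so 12 ∣ n; and since 132 = 12·11, n = 11·(12q), so 11 ∣ n.

(←) Suppose 12 ∣ n and 11 ∣ n. Any common multiple of 12 and 11 is a multiple of their lcm; here gcd(12, 11) = 1, so lcm(12, 11) = 12·11 = 132, so 132 ∣ n.

The biconditional holds.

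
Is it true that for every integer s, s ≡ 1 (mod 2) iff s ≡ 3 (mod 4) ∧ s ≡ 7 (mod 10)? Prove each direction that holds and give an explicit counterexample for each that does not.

(⇐) If s ≡ 3 (mod 4) and s ≡ 7 (mod 10), then by the Chinese remainder theorem s ≡ 7 (mod 20). Since 7 ≡ 1 (mod 2) and 2 ∣ 20, we get s ≡ 1 (mod 2).

(⇒) This fails: s = 1 gives 1 ≡ 1 (mod 2) but 1 ≡ 1 (mod 4), so the conjunction on the right does not hold.

(⇒) fails; (⇐) holds.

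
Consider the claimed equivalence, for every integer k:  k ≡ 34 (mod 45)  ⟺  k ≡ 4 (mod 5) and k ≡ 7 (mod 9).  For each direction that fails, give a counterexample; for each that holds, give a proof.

(→) Suppose k ≡ 34 (mod 45); write k = 45j + 34. Since 5 ∣ 45, reducing mod 5 gives k ≡ 34 ≡ 4 (mod 5); since 9 ∣ 45, reducing mod 9 gives k ≡ 34 ≡ 7 (mod 9).

(←) Conversely, if k ≡ 4 (mod 5) and k ≡ 7 (mod 9), then by the Chinese remainder theorem k ≡ 34 (mod 45). This is exactly k ≡ 34 (mod 45).

The biconditional holds.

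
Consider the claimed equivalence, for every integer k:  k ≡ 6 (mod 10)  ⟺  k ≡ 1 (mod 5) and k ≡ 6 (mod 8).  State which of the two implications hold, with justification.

Only the reverse direction holds.

(→) This fails: k = 16 gives 16 ≡ 6 (mod 10) but 16 ≡ 0 (mod 8), so the conjunction on the right does not hold.

(←) Conversely, if k ≡ 1 (mod 5) and k ≡ 6 (mod 8), then by the Chinese remainder theorem k ≡ 6 (mod 40). Since 6 ≡ 6 (mod 10) and 10 ∣ 40, we get k ≡ 6 (mod 10).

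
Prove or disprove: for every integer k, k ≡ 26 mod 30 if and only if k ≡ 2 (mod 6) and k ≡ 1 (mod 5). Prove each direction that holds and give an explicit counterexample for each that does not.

The biconditional holds.

Forward direction. Suppose k ≡ 26 (mod 30); write k = 30j + 26. Since 6 ∣ 30, reducing mod 6 gives k ≡ 26 ≡ 2 (mod 6); since 5 ∣ 30, reducing mod 5 gives k ≡ 26 ≡ 1 (mod 5).

Converse. If k ≡ 2 (mod 6) and k ≡ 1 (mod 5), then by the Chinese remainder theorem k ≡ 26 (mod 30). This is exactly k ≡ 26 (mod 30).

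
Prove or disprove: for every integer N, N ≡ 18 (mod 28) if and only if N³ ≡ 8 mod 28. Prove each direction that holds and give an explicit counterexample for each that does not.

(⇒) Suppose N ≡ 18 (mod 28). Write N = 28j + 18. Then (28j + 18)³ = 21952j³ + 42336j² + 27216j + 5832 = 28(784j³ + 1512j² + 972j + 208) + 8, so N³ ≡ 8 (mod 28).

(⇐) This fails: take N = 2. Then 2³ = 8 ≡ 8 (mod 28), yet 2 ≡ 2 (mod 28), not 18.

Only the forward direction holds.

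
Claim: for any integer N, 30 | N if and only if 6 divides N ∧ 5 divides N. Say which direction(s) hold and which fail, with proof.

(⟹) If 30 ∣ N, write N = 30q. Since 30 = 5·6, N = 6·(5q), so 6 ∣ N; and since 30 = 6·5, N = 5·(6q), so 5 ∣ N.

(⟸) Suppose 6 ∣ N and 5 ∣ N. Any common multiple of 6 and 5 is a multiple of their lcm; here gcd(6, 5) = 1, so lcm(6, 5) = 6·5 = 30, so 30 ∣ N.

Equivalent; both directions hold.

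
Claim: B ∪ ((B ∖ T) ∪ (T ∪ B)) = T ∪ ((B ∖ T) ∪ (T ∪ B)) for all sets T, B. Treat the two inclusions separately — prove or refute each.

Reverse inclusion. Let x ∈ T ∪ ((B ∖ T) ∪ (T ∪ B)). Then either x ∈ T and x ∉ B; or x ∈ B and x ∉ T; or x ∈ T ∩ B. In each case x ∈ B ∪ ((B ∖ T) ∪ (T ∪ B)), so T ∪ ((B ∖ T) ∪ (T ∪ B)) ⊆ B ∪ ((B ∖ T) ∪ (T ∪ B)).

Forward inclusion. Let x ∈ B ∪ ((B ∖ T) ∪ (T ∪ B)). Then either x ∈ T and x ∉ B; or x ∈ B and x ∉ T; or x ∈ T ∩ B. In each case x ∈ T ∪ ((B ∖ T) ∪ (T ∪ B)), so B ∪ ((B ∖ T) ∪ (T ∪ B)) ⊆ T ∪ ((B ∖ T) ∪ (T ∪ B)).

Both inclusions hold; the sets are equal.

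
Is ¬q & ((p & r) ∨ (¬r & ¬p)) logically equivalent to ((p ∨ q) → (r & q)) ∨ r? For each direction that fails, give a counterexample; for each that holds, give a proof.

Not equivalent: only (⇒) holds.

Forward direction. Assume the antecedent. If q is true, the antecedent cannot hold. If q is false, the antecedent forces (q = F, p = F, r = F) or (q = F, p = T, r = T), and ((p ∨ q) → (r & q)) ∨ r holds there. Either way ((p ∨ q) → (r & q)) ∨ r holds.

Converse. This fails. Under q = F, p = F, r = T, the left side is false but the right side is true.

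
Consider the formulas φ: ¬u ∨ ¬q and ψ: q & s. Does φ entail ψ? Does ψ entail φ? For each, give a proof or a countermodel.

(⇒) fails and (⇐) fails.

Forward direction. This fails. Under u = F, s = F, q = F, the left side is true but the right side is false.

Converse. This fails. Under u = T, s = T, q = T, the left side is false but the right side is true.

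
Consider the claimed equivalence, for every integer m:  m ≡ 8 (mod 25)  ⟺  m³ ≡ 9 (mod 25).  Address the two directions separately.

Neither direction holds.

(⟹) This fails: take m = 8. Then 8 ≡ 8 (mod 25), but 8³ = 512 ≡ 12 (mod 25), not 9.

(⟸) This fails: take m = 19. Then 19³ = 6859 ≡ 9 (mod 25), yet 19 ≡ 19 (mod 25), not 8.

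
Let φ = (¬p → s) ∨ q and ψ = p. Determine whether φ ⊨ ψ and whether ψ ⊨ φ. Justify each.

(⟸) Assume the antecedent. If s is true, (¬p → s) ∨ q reduces to true regardless of the other variables. If s is false, the antecedent forces (s = F, q = F, p = T) or (s = F, q = T, p = T), and (¬p → s) ∨ q holds there. Either way (¬p → s) ∨ q holds.

(⟹) This fails. Under s = T, q = F, p = F, the left side is true but the right side is false.

(⇒) fails; (⇐) holds.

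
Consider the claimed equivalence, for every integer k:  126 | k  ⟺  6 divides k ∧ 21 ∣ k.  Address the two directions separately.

(⟹) If 126 ∣ k, write k = 126q. Since 126 = 21·6, k = 6·(21q), so 6 ∣ k; and since 126 = 6·21, k = 21·(6q), so 21 ∣ k.

(⟸) This fails: take k = 42. Both 6 ∣ 42 and 21 ∣ 42, yet 42 is not a multiple of 126 (since 42 = 0·126 + 42), so 126 ∤ 42.

Only the forward implication holds.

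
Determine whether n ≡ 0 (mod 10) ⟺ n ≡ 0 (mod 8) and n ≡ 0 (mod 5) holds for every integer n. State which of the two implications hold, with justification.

(→) This fails: n = 10 gives 10 ≡ 0 (mod 10) but 10 ≡ 2 (mod 8), so the conjunction on the right does not hold.

(←) Conversely, if n ≡ 0 (mod 8) and n ≡ 0 (mod 5), then by the Chinese remainder theorem n ≡ 0 (mod 40). Since 0 ≡ 0 (mod 10) and 10 ∣ 40, we get n ≡ 0 (mod 10).

Not equivalent: only (⇐) holds.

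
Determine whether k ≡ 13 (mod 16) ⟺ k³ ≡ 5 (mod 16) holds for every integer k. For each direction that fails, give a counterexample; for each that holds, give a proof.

(⟹) Suppose k ≡ 13 (mod 16). Write k = 16j + 13. Then (16j + 13)³ = 4096j³ + 9984j² + 8112j + 2197 = 16(256j³ + 624j² + 507j + 137) + 5, so k³ ≡ 5 (mod 16).

(⟸) Conversely, suppose k³ ≡ 5 (mod 16). The only residue r in {0, …, 15} with r³ ≡ 5 (mod 16) is r = 13, so k ≡ 13 (mod 16).

Equivalent; both directions hold.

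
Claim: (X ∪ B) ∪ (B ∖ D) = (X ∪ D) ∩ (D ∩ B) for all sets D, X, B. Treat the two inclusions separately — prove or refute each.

Forward inclusion. This inclusion fails. Take D = ∅, X = {1}, B = ∅; then 1 ∈ (X ∪ B) ∪ (B ∖ D) but 1 ∉ (X ∪ D) ∩ (D ∩ B).

Reverse inclusion. Let x ∈ (X ∪ D) ∩ (D ∩ B). Then either x ∈ D ∩ B and x ∉ X; or x ∈ D ∩ X ∩ B. In each case x ∈ (X ∪ B) ∪ (B ∖ D), so (X ∪ D) ∩ (D ∩ B) ⊆ (X ∪ B) ∪ (B ∖ D).

(⊆) fails; (⊇) holds.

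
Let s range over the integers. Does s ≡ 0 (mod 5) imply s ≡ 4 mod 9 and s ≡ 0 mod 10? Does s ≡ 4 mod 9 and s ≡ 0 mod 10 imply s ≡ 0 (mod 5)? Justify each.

The forward direction fails; the converse holds.

(→) This fails: s = 0 gives 0 ≡ 0 (mod 5) but 0 ≡ 0 (mod 9), so the conjunction on the right does not hold.

(←) Conversely, if s ≡ 4 (mod 9) and s ≡ 0 (mod 10), then by the Chinese remainder theorem s ≡ 40 (mod 90). Since 40 ≡ 0 (mod 5) and 5 ∣ 90, we get s ≡ 0 (mod 5).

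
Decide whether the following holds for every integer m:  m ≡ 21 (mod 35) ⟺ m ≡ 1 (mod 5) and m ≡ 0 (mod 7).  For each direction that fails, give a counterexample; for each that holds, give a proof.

[⇒] Suppose m ≡ 21 (mod 35); write m = 35j + 21. Since 5 ∣ 35, reducing mod 5 gives m ≡ 21 ≡ 1 (mod 5); since 7 ∣ 35, reducing mod 7 gives m ≡ 21 ≡ 0 (mod 7).

[⇐] Conversely, if m ≡ 1 (mod 5) and m ≡ 0 (mod 7), then by the Chinese remainder theorem m ≡ 21 (mod 35). This is exactly m ≡ 21 (mod 35).

Equivalent; both directions hold.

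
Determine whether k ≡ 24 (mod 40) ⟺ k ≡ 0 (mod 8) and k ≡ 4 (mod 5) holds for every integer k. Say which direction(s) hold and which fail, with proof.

(→) Suppose k ≡ 24 (mod 40); write k = 40j + 24. Since 8 ∣ 40, reducing mod 8 gives k ≡ 24 ≡ 0 (mod 8); since 5 ∣ 40, reducing mod 5 gives k ≡ 24 ≡ 4 (mod 5).

(←) Conversely, if k ≡ 0 (mod 8) and k ≡ 4 (mod 5), then by the Chinese remainder theorem k ≡ 24 (mod 40). This is exactly k ≡ 24 (mod 40).

Both directions hold.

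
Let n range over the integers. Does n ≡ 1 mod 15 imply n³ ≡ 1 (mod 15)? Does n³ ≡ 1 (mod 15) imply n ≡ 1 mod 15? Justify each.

Both directions hold; the statement is true.

[⇒] Suppose n ≡ 1 mod 15. Write n = 15j + 1. Then (15j + 1)³ = 3375j³ + 675j² + 45j + 1 = 15(225j³ + 45j² + 3j) + 1, so n³ ≡ 1 (mod 15).

[⇐] Conversely, suppose n³ ≡ 1 (mod 15). The only residue r in {0, …, 14} with r³ ≡ 1 (mod 15) is r = 1, so n ≡ 1 (mod 15).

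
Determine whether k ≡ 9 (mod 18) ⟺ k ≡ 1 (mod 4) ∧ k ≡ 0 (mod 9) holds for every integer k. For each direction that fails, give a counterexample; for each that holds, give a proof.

[⇒] This fails: k = 27 gives 27 ≡ 9 (mod 18) but 27 ≡ 3 (mod 4), so the conjunction on the right does not hold.

[⇐] Conversely, if k ≡ 1 (mod 4) and k ≡ 0 (mod 9), then by the Chinese remainder theorem k ≡ 9 (mod 36). Since 9 ≡ 9 (mod 18) and 18 ∣ 36, we get k ≡ 9 (mod 18).

Only the converse holds.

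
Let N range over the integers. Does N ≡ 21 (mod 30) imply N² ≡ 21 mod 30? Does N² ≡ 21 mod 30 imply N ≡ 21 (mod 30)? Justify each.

The forward direction holds; the converse fails.

Forward direction. Suppose N ≡ 21 (mod 30). Write N = 30j + 21. Then (30j + 21)² = 900j² + 1260j + 441 = 30(30j² + 42j + 14) + 21, so N² ≡ 21 (mod 30).

Converse. This fails: take N = 9. Then 9² = 81 ≡ 21 (mod 30), yet 9 ≡ 9 (mod 30), not 21.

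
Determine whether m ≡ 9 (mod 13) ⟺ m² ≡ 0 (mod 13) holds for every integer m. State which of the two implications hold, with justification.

Forward direction. This fails: take m = 9. Then 9 ≡ 9 (mod 13), but 9² = 81 ≡ 3 (mod 13), not 0.

Converse. This fails: take m = 0. Then 0² = 0 ≡ 0 (mod 13), yet 0 ≡ 0 (mod 13), not 9.

Neither direction holds.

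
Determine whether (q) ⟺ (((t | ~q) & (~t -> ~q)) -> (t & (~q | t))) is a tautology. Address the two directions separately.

Only the forward direction holds.

(→) Assume the antecedent. If q is true, the consequent reduces to true regardless of the other variables. If q is false, the antecedent cannot hold. Either way the consequent holds.

(←) This fails. Under q = F, t = T, the left side is false but the right side is true.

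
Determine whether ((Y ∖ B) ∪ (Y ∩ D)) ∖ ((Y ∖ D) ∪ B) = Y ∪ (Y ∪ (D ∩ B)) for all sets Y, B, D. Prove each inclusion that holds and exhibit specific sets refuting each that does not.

(⊆) Let x ∈ ((Y ∖ B) ∪ (Y ∩ D)) ∖ ((Y ∖ D) ∪ B). Then x ∈ Y ∩ D and x ∉ B, from which x ∈ Y ∪ (Y ∪ (D ∩ B)).

(⊇) This inclusion fails. Take Y = {1}, B = ∅, D = ∅; then 1 ∈ Y ∪ (Y ∪ (D ∩ B)) but 1 ∉ ((Y ∖ B) ∪ (Y ∩ D)) ∖ ((Y ∖ D) ∪ B).

Only the forward inclusion holds.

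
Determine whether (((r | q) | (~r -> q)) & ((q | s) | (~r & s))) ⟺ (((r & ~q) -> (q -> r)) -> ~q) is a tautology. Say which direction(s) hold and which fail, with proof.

(⇒) This fails. Under q = T, r = F, s = F, the left side is true but the right side is false.

(⇐) This fails. Under q = F, r = F, s = F, the left side is false but the right side is true.

(⇒) fails and (⇐) fails.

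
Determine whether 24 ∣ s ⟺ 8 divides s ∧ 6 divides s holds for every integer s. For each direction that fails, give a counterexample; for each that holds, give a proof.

Equivalent; both directions hold.

(⇒) If 24 ∣ s, write s = 24q. Since 24 = 3·8, s = 8·(3q), so 8 ∣ s; and since 24 = 4·6, s = 6·(4q), so 6 ∣ s.

(⇐) Suppose 8 ∣ s and 6 ∣ s. Any common multiple of 8 and 6 is a multiple of their lcm; here lcm(8, 6) = 8·6/gcd(8, 6) = 48/2 = 24, so 24 ∣ s.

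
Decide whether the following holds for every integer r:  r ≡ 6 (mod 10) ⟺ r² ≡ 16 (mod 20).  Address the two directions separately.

Not equivalent: only (⇒) holds.

(⟹) Suppose r ≡ 6 (mod 10). Working modulo 20, r ∈ {6, 16}; for each such r, r² ≡ 16 (mod 20).

(⟸) This fails: take r = 4. Then 4² = 16 ≡ 16 (mod 20), yet 4 ≡ 4 (mod 10), not 6.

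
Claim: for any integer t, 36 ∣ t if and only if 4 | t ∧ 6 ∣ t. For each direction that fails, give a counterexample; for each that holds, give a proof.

(⇒) If 36 ∣ t, write t = 36q. Since 36 = 9·4, t = 4·(9q), so 4 ∣ t; and since 36 = 6·6, t = 6·(6q), so 6 ∣ t.

(⇐) This fails: take t = 12. Both 4 ∣ 12 and 6 ∣ 12, yet 12 is not a multiple of 36 (since 12 = 0·36 + 12), so 36 ∤ 12.

(⇒) holds; (⇐) fails.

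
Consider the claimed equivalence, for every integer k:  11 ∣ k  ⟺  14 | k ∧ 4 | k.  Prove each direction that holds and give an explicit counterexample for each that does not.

(⟹) This fails: take k = 11. Certainly 11 ∣ 11, but 14 ∤ 11.

(⟸) This fails: take k = 28. Both 14 ∣ 28 and 4 ∣ 28, yet 28 is not a multiple of 11 (since 28 = 2·11 + 6), so 11 ∤ 28.

Both directions fail.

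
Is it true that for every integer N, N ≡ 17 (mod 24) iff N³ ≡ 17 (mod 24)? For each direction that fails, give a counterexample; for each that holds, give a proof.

Both directions hold.

(⇐) Suppose N³ ≡ 17 (mod 24). The only residue r in {0, …, 23} with r³ ≡ 17 (mod 24) is r = 17, so N ≡ 17 (mod 24).

(⇒) Suppose N ≡ 17 (mod 24). Write N = 24j + 17. Then (24j + 17)³ = 13824j³ + 29376j² + 20808j + 4913 = 24(576j³ + 1224j² + 867j + 204) + 17, so N³ ≡ 17 (mod 24).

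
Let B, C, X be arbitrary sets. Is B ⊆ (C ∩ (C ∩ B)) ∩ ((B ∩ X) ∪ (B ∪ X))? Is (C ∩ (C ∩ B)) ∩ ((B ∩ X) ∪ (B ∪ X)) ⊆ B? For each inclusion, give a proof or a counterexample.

Only the reverse inclusion holds.

(⟹) This inclusion fails. Take B = {1}, C = ∅, X = ∅; then 1 ∈ B but 1 ∉ (C ∩ (C ∩ B)) ∩ ((B ∩ X) ∪ (B ∪ X)).

(⟸) Let x ∈ (C ∩ (C ∩ B)) ∩ ((B ∩ X) ∪ (B ∪ X)). Then either x ∈ B ∩ C and x ∉ X; or x ∈ B ∩ C ∩ X. In each case x ∈ B, so (C ∩ (C ∩ B)) ∩ ((B ∩ X) ∪ (B ∪ X)) ⊆ B.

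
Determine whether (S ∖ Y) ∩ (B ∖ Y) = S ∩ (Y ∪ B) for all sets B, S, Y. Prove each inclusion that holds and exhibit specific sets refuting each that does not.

(⊆) holds; (⊇) fails.

(⟸) This inclusion fails. Take B = ∅, S = {1}, Y = {1}; then 1 ∈ S ∩ (Y ∪ B) but 1 ∉ (S ∖ Y) ∩ (B ∖ Y).

(⟹) Let x ∈ (S ∖ Y) ∩ (B ∖ Y). Then x ∈ B ∩ S and x ∉ Y, from which x ∈ S ∩ (Y ∪ B).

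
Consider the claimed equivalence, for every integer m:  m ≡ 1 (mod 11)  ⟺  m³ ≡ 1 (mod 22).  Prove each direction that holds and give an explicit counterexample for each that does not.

Only the reverse direction holds.

(⇒) This fails: take m = 12. Then 12 ≡ 1 (mod 11), but 12³ = 1728 ≡ 12 (mod 22), not 1.

(⇐) Conversely, the residues r modulo 22 with r³ ≡ 1 (mod 22) are exactly {1}, and each is ≡ 1 (mod 11).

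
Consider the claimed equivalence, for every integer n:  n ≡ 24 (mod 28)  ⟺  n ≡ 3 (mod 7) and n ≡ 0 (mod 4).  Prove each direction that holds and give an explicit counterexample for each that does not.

Both directions hold; the statement is true.

(⇐) If n ≡ 3 (mod 7) and n ≡ 0 (mod 4), then by the Chinese remainder theorem n ≡ 24 (mod 28). This is exactly n ≡ 24 (mod 28).

(⇒) Suppose n ≡ 24 (mod 28); write n = 28j + 24. Since 7 ∣ 28, reducing mod 7 gives n ≡ 24 ≡ 3 (mod 7); since 4 ∣ 28, reducing mod 4 gives n ≡ 24 ≡ 0 (mod 4).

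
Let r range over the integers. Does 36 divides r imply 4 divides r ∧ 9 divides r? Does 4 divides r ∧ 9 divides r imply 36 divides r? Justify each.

Both directions hold; the statement is true.

(←) Suppose 4 ∣ r and 9 ∣ r. Any common multiple of 4 and 9 is a multiple of their lcm; here gcd(4, 9) = 1, so lcm(4, 9) = 4·9 = 36, so 36 ∣ r.

(→) If 36 ∣ r, write r = 36q. Since 36 = 9·4, r = 4·(9q), so 4 ∣ r; and since 36 = 4·9, r = 9·(4q), so 9 ∣ r.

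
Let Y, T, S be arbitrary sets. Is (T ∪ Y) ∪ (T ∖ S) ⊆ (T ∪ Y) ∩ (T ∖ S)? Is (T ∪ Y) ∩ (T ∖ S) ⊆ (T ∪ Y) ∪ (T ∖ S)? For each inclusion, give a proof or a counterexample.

Forward inclusion. This inclusion fails. Take Y = {1}, T = ∅, S = ∅; then 1 ∈ (T ∪ Y) ∪ (T ∖ S) but 1 ∉ (T ∪ Y) ∩ (T ∖ S).

Reverse inclusion. Let x ∈ (T ∪ Y) ∩ (T ∖ S). Then either x ∈ T and x ∉ Y, S; or x ∈ Y ∩ T and x ∉ S. In each case x ∈ (T ∪ Y) ∪ (T ∖ S), so (T ∪ Y) ∩ (T ∖ S) ⊆ (T ∪ Y) ∪ (T ∖ S).

Only the reverse inclusion holds.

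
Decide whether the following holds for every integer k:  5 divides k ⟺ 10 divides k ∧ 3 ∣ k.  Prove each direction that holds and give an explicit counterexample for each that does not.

Only the reverse direction holds.

(⇒) This fails: take k = 5. Certainly 5 ∣ 5, but 10 ∤ 5.

(⇐) Suppose 10 ∣ k and 3 ∣ k. Any common multiple of 10 and 3 is a multiple of their lcm; here gcd(10, 3) = 1, so lcm(10, 3) = 10·3 = 30, so 30 ∣ k. Since 5 ∣ 30, it follows that 5 ∣ k.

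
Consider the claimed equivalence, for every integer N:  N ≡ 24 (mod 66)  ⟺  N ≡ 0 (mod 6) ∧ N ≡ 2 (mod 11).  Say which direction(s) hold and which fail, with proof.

Both directions hold; the statement is true.

(⇒) Suppose N ≡ 24 (mod 66); write N = 66j + 24. Since 6 ∣ 66, reducing mod 6 gives N ≡ 24 ≡ 0 (mod 6); since 11 ∣ 66, reducing mod 11 gives N ≡ 24 ≡ 2 (mod 11).

(⇐) Conversely, if N ≡ 0 (mod 6) and N ≡ 2 (mod 11), then by the Chinese remainder theorem N ≡ 24 (mod 66). This is exactly N ≡ 24 (mod 66).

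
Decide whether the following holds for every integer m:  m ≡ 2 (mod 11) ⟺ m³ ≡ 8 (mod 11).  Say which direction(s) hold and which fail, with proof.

Both directions hold; the statement is true.

[⇒] Suppose m ≡ 2 (mod 11). Write m = 11j + 2. Then (11j + 2)³ = 1331j³ + 726j² + 132j + 8 = 11(121j³ + 66j² + 12j) + 8, so m³ ≡ 8 (mod 11).

[⇐] For the converse, argue contrapositively. If m ≢ 2 (mod 11), then m is congruent to one of 0, 1, 3, 4, 5, 6, 7, 8, 9, 10 modulo 11, and these give m³ ≡ 0, 1, 5, 9, 4, 7, 2, 6, 3, 10 respectively — never 8.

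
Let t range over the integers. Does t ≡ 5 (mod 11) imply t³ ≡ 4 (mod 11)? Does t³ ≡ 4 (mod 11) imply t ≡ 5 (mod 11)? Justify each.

Both directions hold.

(→) Suppose t ≡ 5 (mod 11). Write t = 11j + 5. Then (11j + 5)³ = 1331j³ + 1815j² + 825j + 125 = 11(121j³ + 165j² + 75j + 11) + 4, so t³ ≡ 4 (mod 11).

(←) For the converse, argue contrapositively. If t ≢ 5 (mod 11), then t is congruent to one of 0, 1, 2, 3, 4, 6, 7, 8, 9, 10 modulo 11, and these give t³ ≡ 0, 1, 8, 5, 9, 7, 2, 6, 3, 10 respectively — never 4.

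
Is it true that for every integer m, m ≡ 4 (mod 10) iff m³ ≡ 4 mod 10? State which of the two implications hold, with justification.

(→) Suppose m ≡ 4 (mod 10). Write m = 10j + 4. Then (10j + 4)³ = 1000j³ + 1200j² + 480j + 64 = 10(100j³ + 120j² + 48j + 6) + 4, so m³ ≡ 4 (mod 10).

(←) Conversely, suppose m³ ≡ 4 (mod 10). The only residue r in {0, …, 9} with r³ ≡ 4 (mod 10) is r = 4, so m ≡ 4 (mod 10).

Both directions hold.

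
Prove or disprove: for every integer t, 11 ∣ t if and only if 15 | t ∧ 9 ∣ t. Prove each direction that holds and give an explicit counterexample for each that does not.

(⟹) This fails: take t = 11. Certainly 11 ∣ 11, but 15 ∤ 11.

(⟸) This fails: take t = 45. Both 15 ∣ 45 and 9 ∣ 45, yet 45 is not a multiple of 11 (since 45 = 4·11 + 1), so 11 ∤ 45.

(⇒) fails and (⇐) fails.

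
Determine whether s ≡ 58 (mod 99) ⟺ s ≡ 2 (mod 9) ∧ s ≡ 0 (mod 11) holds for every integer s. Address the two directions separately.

(⇒) This fails: s = 58 gives 58 ≡ 58 (mod 99) but 58 ≡ 4 (mod 9), so the conjunction on the right does not hold.

(⇐) This fails: s = 11 satisfies both congruences on the right (11 ≡ 2 mod 9 and 11 ≡ 0 mod 11) yet 11 ≡ 11 (mod 99), not 58.

Neither direction holds.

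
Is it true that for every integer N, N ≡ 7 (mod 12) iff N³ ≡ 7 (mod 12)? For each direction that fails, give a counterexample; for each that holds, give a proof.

(⇒) Suppose N ≡ 7 (mod 12). Write N = 12j + 7. Then (12j + 7)³ = 1728j³ + 3024j² + 1764j + 343 = 12(144j³ + 252j² + 147j + 28) + 7, so N³ ≡ 7 (mod 12).

(⇐) Conversely, suppose N³ ≡ 7 (mod 12). The only residue r in {0, …, 11} with r³ ≡ 7 (mod 12) is r = 7, so N ≡ 7 (mod 12).

Both directions hold; the statement is true.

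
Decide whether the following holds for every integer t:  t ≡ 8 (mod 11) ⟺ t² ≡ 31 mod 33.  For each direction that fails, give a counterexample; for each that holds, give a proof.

(⇒) This fails: take t = 30. Then 30 ≡ 8 (mod 11), but 30² = 900 ≡ 9 (mod 33), not 31.

(⇐) This fails: take t = 14. Then 14² = 196 ≡ 31 (mod 33), yet 14 ≡ 3 (mod 11), not 8.

Neither direction holds.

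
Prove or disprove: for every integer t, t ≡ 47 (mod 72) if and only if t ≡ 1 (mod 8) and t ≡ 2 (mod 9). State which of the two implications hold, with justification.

Neither direction holds.

(⟹) This fails: t = 47 gives 47 ≡ 47 (mod 72) but 47 ≡ 7 (mod 8), so the conjunction on the right does not hold.

(⟸) This fails: t = 65 satisfies both congruences on the right (65 ≡ 1 mod 8 and 65 ≡ 2 mod 9) yet 65 ≡ 65 (mod 72), not 47.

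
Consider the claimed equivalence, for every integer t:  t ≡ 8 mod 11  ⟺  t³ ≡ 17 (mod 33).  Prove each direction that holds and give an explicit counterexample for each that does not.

(⇒) This fails: take t = 19. Then 19 ≡ 8 (mod 11), but 19³ = 6859 ≡ 28 (mod 33), not 17.

(⇐) Conversely, the residues r modulo 33 with r³ ≡ 17 (mod 33) are exactly {8}, and each is ≡ 8 (mod 11).

Not equivalent: only (⇐) holds.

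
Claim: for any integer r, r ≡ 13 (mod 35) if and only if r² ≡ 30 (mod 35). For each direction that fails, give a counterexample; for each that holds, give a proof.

(⇒) fails and (⇐) fails.

(→) This fails: take r = 13. Then 13 ≡ 13 (mod 35), but 13² = 169 ≡ 29 (mod 35), not 30.

(←) This fails: take r = 10. Then 10² = 100 ≡ 30 (mod 35), yet 10 ≡ 10 (mod 35), not 13.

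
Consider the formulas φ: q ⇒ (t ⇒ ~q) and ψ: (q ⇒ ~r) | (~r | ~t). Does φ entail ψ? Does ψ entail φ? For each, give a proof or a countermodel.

(⟹) Assume the antecedent. If q is true, the antecedent forces (q = T, r = F, t = F) or (q = T, r = T, t = F), and (q ⇒ ~r) | (~r | ~t) holds there. If q is false, (q ⇒ ~r) | (~r | ~t) reduces to true regardless of the other variables. Either way (q ⇒ ~r) | (~r | ~t) holds.

(⟸) This fails. Under q = T, r = F, t = T, the left side is false but the right side is true.

The forward direction holds; the converse fails.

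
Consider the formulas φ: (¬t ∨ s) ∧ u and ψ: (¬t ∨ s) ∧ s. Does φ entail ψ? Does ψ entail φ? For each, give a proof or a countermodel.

(⇒) This fails. Under u = T, t = F, s = F, the left side is true but the right side is false.

(⇐) This fails. Under u = F, t = F, s = T, the left side is false but the right side is true.

Neither direction holds.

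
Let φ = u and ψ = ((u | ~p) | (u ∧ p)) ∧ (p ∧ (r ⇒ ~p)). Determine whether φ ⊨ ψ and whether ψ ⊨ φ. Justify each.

[⇒] This fails. Under r = F, p = F, u = T, the left side is true but the right side is false.

[⇐] Assume the antecedent. If r is true, the antecedent cannot hold. If r is false, the antecedent forces (r = F, p = T, u = T), and u holds there. Either way u holds.

Only the reverse direction holds.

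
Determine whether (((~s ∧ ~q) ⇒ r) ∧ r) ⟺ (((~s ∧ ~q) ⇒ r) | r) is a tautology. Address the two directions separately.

(⇒) holds; (⇐) fails.

(⇒) Assume the antecedent. If r is true, ((~s ∧ ~q) ⇒ r) | r reduces to true regardless of the other variables. If r is false, the antecedent cannot hold. Either way ((~s ∧ ~q) ⇒ r) | r holds.

(⇐) This fails. Under r = F, q = T, s = F, the left side is false but the right side is true.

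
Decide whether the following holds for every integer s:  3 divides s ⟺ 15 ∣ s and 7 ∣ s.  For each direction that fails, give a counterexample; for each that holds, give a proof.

[⇒] This fails: take s = 3. Certainly 3 ∣ 3, but 15 ∤ 3.

[⇐] Suppose 15 ∣ s and 7 ∣ s. Any common multiple of 15 and 7 is a multiple of their lcm; here gcd(15, 7) = 1, so lcm(15, 7) = 15·7 = 105, so 105 ∣ s. Since 3 ∣ 105, it follows that 3 ∣ s.

(⇒) fails; (⇐) holds.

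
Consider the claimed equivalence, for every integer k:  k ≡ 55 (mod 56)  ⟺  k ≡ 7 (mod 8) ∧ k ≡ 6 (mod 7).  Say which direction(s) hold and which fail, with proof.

Converse. If k ≡ 7 (mod 8) and k ≡ 6 (mod 7), then by the Chinese remainder theorem k ≡ 55 (mod 56). This is exactly k ≡ 55 (mod 56).

Forward direction. Suppose k ≡ 55 (mod 56); write k = 56j + 55. Since 8 ∣ 56, reducing mod 8 gives k ≡ 55 ≡ 7 (mod 8); since 7 ∣ 56, reducing mod 7 gives k ≡ 55 ≡ 6 (mod 7).

Both directions hold; the statement is true.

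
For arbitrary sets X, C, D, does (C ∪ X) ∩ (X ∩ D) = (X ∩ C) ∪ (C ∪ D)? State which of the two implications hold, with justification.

The sets are not equal: only the forward inclusion holds.

(⟹) Let x ∈ (C ∪ X) ∩ (X ∩ D). Then either x ∈ X ∩ D and x ∉ C; or x ∈ X ∩ C ∩ D. In each case x ∈ (X ∩ C) ∪ (C ∪ D), so (C ∪ X) ∩ (X ∩ D) ⊆ (X ∩ C) ∪ (C ∪ D).

(⟸) This inclusion fails. Take X = ∅, C = {1}, D = ∅; then 1 ∈ (X ∩ C) ∪ (C ∪ D) but 1 ∉ (C ∪ X) ∩ (X ∩ D).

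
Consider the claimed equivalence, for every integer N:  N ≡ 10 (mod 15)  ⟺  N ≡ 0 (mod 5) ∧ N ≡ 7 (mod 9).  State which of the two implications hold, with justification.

Converse. If N ≡ 0 (mod 5) and N ≡ 7 (mod 9), then by the Chinese remainder theorem N ≡ 25 (mod 45). Since 25 ≡ 10 (mod 15) and 15 ∣ 45, we get N ≡ 10 (mod 15).

Forward direction. This fails: N = 40 gives 40 ≡ 10 (mod 15) but 40 ≡ 4 (mod 9), so the conjunction on the right does not hold.

Not equivalent: only (⇐) holds.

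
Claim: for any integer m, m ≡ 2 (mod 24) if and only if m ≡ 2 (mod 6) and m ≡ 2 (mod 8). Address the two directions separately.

Both implications hold.

Forward direction. Suppose m ≡ 2 (mod 24); write m = 24j + 2. Since 6 ∣ 24, reducing mod 6 gives m ≡ 2 (mod 6); since 8 ∣ 24, reducing mod 8 gives m ≡ 2 (mod 8).

Converse. If m ≡ 2 (mod 6) and m ≡ 2 (mod 8), then by the Chinese remainder theorem m ≡ 2 (mod 24). This is exactly m ≡ 2 (mod 24).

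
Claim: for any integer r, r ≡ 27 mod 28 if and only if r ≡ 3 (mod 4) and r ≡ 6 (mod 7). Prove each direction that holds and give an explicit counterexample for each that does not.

[⇒] Suppose r ≡ 27 (mod 28); write r = 28j + 27. Since 4 ∣ 28, reducing mod 4 gives r ≡ 27 ≡ 3 (mod 4); since 7 ∣ 28, reducing mod 7 gives r ≡ 27 ≡ 6 (mod 7).

[⇐] Conversely, if r ≡ 3 (mod 4) and r ≡ 6 (mod 7), then by the Chinese remainder theorem r ≡ 27 (mod 28). This is exactly r ≡ 27 (mod 28).

Both directions hold.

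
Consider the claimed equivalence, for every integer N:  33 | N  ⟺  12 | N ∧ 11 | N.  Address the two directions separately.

The forward direction fails; the converse holds.

Forward direction. This fails: take N = 33. Certainly 33 ∣ 33, but 12 ∤ 33.

Converse. Suppose 12 ∣ N and 11 ∣ N. Any common multiple of 12 and 11 is a multiple of their lcm; here gcd(12, 11) = 1, so lcm(12, 11) = 12·11 = 132, so 132 ∣ N. Since 33 ∣ 132, it follows that 33 ∣ N.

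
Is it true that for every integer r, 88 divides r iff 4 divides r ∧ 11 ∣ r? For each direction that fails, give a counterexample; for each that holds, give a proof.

(←) This fails: take r = 44. Both 4 ∣ 44 and 11 ∣ 44, yet 44 is not a multiple of 88 (since 44 = 0·88 + 44), so 88 ∤ 44.

(→) If 88 ∣ r, write r = 88q. Since 88 = 22·4, r = 4·(22q), so 4 ∣ r; and since 88 = 8·11, r = 11·(8q), so 11 ∣ r.

The forward direction holds; the converse fails.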